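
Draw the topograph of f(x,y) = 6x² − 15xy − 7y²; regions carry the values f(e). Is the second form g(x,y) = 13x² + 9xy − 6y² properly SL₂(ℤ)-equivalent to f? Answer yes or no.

D₁ = 393, D₂ = 393
river cycle of f (length 16): (-7, 15, 6), (6, 9, -13), (-13, 17, 2), (2, 19, -4), (-4, 13, 14), (14, 15, -3), (-3, 15, 14), (14, 13, -4), (-4, 19, 2), (2, 17, -13), … (6 more)
river cycle of g (length 16): (-6, 15, 7), (7, 13, -8), (-8, 19, 1), (1, 19, -8), (-8, 13, 7), (7, 15, -6), (-6, 9, 13), (13, 17, -2), (-2, 19, 4), (4, 13, -14), … (6 more)
cycles differ ⇒ inequivalent

no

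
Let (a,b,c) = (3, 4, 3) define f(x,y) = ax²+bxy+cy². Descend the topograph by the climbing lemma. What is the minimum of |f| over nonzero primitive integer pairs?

translate: b→-2 (≡4 mod 6), so (3,4,3)→(3,-2,2)
flip: (3,-2,2)→(2,2,3)
reduced (well bottom): (2,2,3) with a≤c, −a<b≤a
well minimum = a = 2

2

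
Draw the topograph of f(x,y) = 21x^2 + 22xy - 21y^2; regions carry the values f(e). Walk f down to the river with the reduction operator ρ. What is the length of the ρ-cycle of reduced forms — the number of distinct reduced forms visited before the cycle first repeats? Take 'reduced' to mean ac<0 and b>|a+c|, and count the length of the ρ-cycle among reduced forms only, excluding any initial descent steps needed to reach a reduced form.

D = 2248, ⌊√D⌋ = 47
river: ρ → (-21,20,22)
river: ρ → (22,24,-19)
river: ρ → (-19,14,27)
river: ρ → (27,40,-6)
river: ρ → (-6,44,13)
river: ρ → (13,34,-21)
river: ρ → (-21,8,26)
river: ρ → (26,44,-3)
river: ρ → (-3,46,11)
river: ρ → (11,42,-11)
river: ρ → (-11,46,3)
river: ρ → (3,44,-26)
river: ρ → (-26,8,21)
river: ρ → (21,34,-13)
river: ρ → (-13,44,6)
river: ρ → (6,40,-27)
river: ρ → (-27,14,19)
river: ρ → (19,24,-22)
river: ρ → (-22,20,21)
river: ρ → (21,22,-21)
ρ-cycle length = 20 (tail of 0 descent steps not counted)

20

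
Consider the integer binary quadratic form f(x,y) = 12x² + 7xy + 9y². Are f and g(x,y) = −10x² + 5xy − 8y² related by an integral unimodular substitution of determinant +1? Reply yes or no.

D₁ = -383, D₂ = -295
discriminants differ ⇒ not SL₂(ℤ)-equivalent

no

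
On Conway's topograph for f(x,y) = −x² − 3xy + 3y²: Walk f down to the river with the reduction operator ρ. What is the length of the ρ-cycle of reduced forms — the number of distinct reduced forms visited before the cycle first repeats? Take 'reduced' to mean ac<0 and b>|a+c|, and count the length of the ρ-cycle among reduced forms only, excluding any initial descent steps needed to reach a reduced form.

D = 21, ⌊√D⌋ = 4
descent: ρ → (3,3,-1)  [lands on river]
river: ρ → (-1,3,3)
ρ-cycle length = 2 (tail of 1 descent step not counted)

2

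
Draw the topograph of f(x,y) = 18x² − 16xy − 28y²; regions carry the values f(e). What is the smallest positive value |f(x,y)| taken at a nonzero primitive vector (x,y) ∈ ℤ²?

descent: ρ → (-28,16,18)  [lands on river]
river: ρ → (18,20,-26)
river: ρ → (-26,32,12)
river: ρ → (12,40,-14)
river: ρ → (-14,44,6)
river: ρ → (6,40,-28)
closes: descent 1, river 6
min |a| on river = 6

6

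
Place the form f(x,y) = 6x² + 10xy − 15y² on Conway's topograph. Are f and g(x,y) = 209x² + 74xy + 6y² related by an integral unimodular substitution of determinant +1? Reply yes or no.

D₁ = 460, D₂ = 460
river cycle of f (length 10): (-15, 20, 1), (1, 20, -15), (-15, 10, 6), (6, 14, -11), (-11, 8, 9), (9, 10, -10), (-10, 10, 9), (9, 8, -11), (-11, 14, 6), (6, 10, -15)
river cycle of g (length 10): (6, 10, -15), (-15, 20, 1), (1, 20, -15), (-15, 10, 6), (6, 14, -11), (-11, 8, 9), (9, 10, -10), (-10, 10, 9), (9, 8, -11), (-11, 14, 6)
cycles coincide ⇒ equivalent

yes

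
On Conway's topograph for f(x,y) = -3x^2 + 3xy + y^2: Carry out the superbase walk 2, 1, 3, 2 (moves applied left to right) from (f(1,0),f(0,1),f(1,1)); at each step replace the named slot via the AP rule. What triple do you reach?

start (-3,1,1) = (f(1,0),f(0,1),f(1,1))
replace slot 2: 2·((-3)+1) − 1 = -5 → (-3,-5,1)
replace slot 1: 2·((-5)+1) − (-3) = -5 → (-5,-5,1)
replace slot 3: 2·((-5)+(-5)) − 1 = -21 → (-5,-5,-21)
replace slot 2: 2·((-5)+(-21)) − (-5) = -47 → (-5,-47,-21)

-5,-47,-21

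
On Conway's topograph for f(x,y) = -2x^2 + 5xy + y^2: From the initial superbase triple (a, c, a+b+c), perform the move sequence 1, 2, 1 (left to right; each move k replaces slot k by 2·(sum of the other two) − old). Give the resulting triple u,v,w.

start (-2,1,4) = (f(1,0),f(0,1),f(1,1))
replace slot 1: 2·(1+4) − (-2) = 12 → (12,1,4)
replace slot 2: 2·(12+4) − 1 = 31 → (12,31,4)
replace slot 1: 2·(31+4) − 12 = 58 → (58,31,4)

58,31,4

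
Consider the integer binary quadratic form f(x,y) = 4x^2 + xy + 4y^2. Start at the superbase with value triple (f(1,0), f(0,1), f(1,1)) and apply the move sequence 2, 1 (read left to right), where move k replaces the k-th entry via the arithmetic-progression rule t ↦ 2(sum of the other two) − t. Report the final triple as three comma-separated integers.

start (4,4,9) = (f(1,0),f(0,1),f(1,1))
replace slot 2: 2·(4+9) − 4 = 22 → (4,22,9)
replace slot 1: 2·(22+9) − 4 = 58 → (58,22,9)

58,22,9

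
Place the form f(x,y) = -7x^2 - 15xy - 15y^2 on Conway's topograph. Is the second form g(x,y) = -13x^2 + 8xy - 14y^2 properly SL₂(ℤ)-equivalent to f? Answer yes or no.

D₁ = -195, D₂ = -664
discriminants differ ⇒ not SL₂(ℤ)-equivalent

no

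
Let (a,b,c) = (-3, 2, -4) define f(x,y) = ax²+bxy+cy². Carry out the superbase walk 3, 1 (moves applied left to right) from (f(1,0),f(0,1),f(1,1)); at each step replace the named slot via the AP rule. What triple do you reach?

start (-3,-4,-5) = (f(1,0),f(0,1),f(1,1))
replace slot 3: 2·((-3)+(-4)) − (-5) = -9 → (-3,-4,-9)
replace slot 1: 2·((-4)+(-9)) − (-3) = -23 → (-23,-4,-9)

-23,-4,-9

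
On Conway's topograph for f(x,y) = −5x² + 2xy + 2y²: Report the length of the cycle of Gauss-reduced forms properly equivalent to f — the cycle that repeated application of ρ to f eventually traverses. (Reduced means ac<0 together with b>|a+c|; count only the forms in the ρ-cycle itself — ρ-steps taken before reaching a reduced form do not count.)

D = 44, ⌊√D⌋ = 6
descent: ρ → (2,6,-1)  [lands on river]
river: ρ → (-1,6,2)
ρ-cycle length = 2 (tail of 1 descent step not counted)

2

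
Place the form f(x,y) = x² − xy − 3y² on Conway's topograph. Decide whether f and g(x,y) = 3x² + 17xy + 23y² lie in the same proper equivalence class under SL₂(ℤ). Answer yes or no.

D₁ = 13, D₂ = 13
river cycle of f (length 2): (1, 3, -1), (-1, 3, 1)
river cycle of g (length 2): (-1, 3, 1), (1, 3, -1)
cycles coincide ⇒ equivalent

yes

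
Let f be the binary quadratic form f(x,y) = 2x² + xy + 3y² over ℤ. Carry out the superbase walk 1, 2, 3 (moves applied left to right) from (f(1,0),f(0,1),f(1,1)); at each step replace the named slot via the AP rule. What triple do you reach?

start (2,3,6) = (f(1,0),f(0,1),f(1,1))
replace slot 1: 2·(3+6) − 2 = 16 → (16,3,6)
replace slot 2: 2·(16+6) − 3 = 41 → (16,41,6)
replace slot 3: 2·(16+41) − 6 = 108 → (16,41,108)

16,41,108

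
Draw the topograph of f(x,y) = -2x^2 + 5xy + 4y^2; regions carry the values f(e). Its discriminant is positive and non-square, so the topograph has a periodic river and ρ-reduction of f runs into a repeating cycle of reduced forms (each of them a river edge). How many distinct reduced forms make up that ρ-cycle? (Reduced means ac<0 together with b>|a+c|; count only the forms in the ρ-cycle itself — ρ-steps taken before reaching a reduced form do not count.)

D = 57, ⌊√D⌋ = 7
river: ρ → (4,3,-3)
river: ρ → (-3,3,4)
river: ρ → (4,5,-2)
river: ρ → (-2,7,1)
river: ρ → (1,7,-2)
river: ρ → (-2,5,4)
ρ-cycle length = 6 (tail of 0 descent steps not counted)

6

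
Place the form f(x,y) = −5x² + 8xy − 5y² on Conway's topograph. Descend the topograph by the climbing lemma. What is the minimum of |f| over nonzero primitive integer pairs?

translate: b→2 (≡-8 mod 10), so (5,-8,5)→(5,2,2)
flip: (5,2,2)→(2,-2,5)
translate: b→2 (≡-2 mod 4), so (2,-2,5)→(2,2,5)
reduced (well bottom): (2,2,5) with a≤c, −a<b≤a
well minimum |f| = |-2| = 2 (negative-definite)

2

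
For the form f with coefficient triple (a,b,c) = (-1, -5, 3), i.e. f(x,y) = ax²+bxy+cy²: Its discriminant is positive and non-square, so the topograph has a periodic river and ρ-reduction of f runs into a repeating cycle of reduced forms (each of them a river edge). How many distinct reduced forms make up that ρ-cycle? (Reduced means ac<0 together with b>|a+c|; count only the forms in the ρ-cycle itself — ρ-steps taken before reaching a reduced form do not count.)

D = 37, ⌊√D⌋ = 6
descent: ρ → (3,5,-1)  [lands on river]
river: ρ → (-1,5,3)
river: ρ → (3,1,-3)
river: ρ → (-3,5,1)
river: ρ → (1,5,-3)
river: ρ → (-3,1,3)
ρ-cycle length = 6 (tail of 1 descent step not counted)

6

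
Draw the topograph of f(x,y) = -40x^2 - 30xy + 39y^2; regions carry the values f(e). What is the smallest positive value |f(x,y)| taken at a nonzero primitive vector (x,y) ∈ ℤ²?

descent: ρ → (39,30,-40)  [lands on river]
river: ρ → (-40,50,29)
river: ρ → (29,66,-24)
river: ρ → (-24,78,11)
river: ρ → (11,76,-31)
river: ρ → (-31,48,39)
closes: descent 1, river 6
min |a| on river = 11

11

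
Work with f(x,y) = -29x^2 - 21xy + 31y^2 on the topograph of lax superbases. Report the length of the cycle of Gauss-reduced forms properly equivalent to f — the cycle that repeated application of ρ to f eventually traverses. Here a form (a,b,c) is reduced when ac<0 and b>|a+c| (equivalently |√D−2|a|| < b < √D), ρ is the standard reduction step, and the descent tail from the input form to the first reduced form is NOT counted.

D = 4037, ⌊√D⌋ = 63
descent: ρ → (31,21,-29)  [lands on river]
river: ρ → (-29,37,23)
river: ρ → (23,55,-11)
river: ρ → (-11,55,23)
river: ρ → (23,37,-29)
river: ρ → (-29,21,31)
river: ρ → (31,41,-19)
river: ρ → (-19,35,37)
river: ρ → (37,39,-17)
river: ρ → (-17,63,1)
river: ρ → (1,63,-17)
river: ρ → (-17,39,37)
river: ρ → (37,35,-19)
river: ρ → (-19,41,31)
ρ-cycle length = 14 (tail of 1 descent step not counted)

14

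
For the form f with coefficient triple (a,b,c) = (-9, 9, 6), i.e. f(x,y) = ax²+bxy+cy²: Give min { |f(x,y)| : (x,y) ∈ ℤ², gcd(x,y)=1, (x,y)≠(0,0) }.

river: ρ → (6,15,-3)
river: ρ → (-3,15,6)
river: ρ → (6,9,-9)
river: ρ → (-9,9,6)
closes: descent 0, river 4
min |a| on river = 3

3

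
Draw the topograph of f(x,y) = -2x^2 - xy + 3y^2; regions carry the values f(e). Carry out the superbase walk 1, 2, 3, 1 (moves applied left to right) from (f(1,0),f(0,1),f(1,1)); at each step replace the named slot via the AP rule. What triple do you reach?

start (-2,3,0) = (f(1,0),f(0,1),f(1,1))
replace slot 1: 2·(3+0) − (-2) = 8 → (8,3,0)
replace slot 2: 2·(8+0) − 3 = 13 → (8,13,0)
replace slot 3: 2·(8+13) − 0 = 42 → (8,13,42)
replace slot 1: 2·(13+42) − 8 = 102 → (102,13,42)

102,13,42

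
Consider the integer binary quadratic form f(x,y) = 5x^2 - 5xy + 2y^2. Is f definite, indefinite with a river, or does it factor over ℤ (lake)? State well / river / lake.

D = b²−4ac = (-5)² − 4·5·2 = -15
D < 0 ⇒ definite ⇒ every region one sign ⇒ single well

well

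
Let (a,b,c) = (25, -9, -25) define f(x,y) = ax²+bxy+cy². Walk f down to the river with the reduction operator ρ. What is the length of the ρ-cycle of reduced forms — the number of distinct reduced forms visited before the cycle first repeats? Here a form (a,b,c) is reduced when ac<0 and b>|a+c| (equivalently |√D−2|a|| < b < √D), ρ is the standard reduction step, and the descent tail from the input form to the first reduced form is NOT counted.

D = 2581, ⌊√D⌋ = 50
descent: ρ → (-25,9,25)  [lands on river]
river: ρ → (25,41,-9)
river: ρ → (-9,49,5)
river: ρ → (5,41,-45)
river: ρ → (-45,49,1)
river: ρ → (1,49,-45)
river: ρ → (-45,41,5)
river: ρ → (5,49,-9)
river: ρ → (-9,41,25)
river: ρ → (25,9,-25)
river: ρ → (-25,41,9)
river: ρ → (9,49,-5)
river: ρ → (-5,41,45)
river: ρ → (45,49,-1)
river: ρ → (-1,49,45)
river: ρ → (45,41,-5)
river: ρ → (-5,49,9)
river: ρ → (9,41,-25)
ρ-cycle length = 18 (tail of 1 descent step not counted)

18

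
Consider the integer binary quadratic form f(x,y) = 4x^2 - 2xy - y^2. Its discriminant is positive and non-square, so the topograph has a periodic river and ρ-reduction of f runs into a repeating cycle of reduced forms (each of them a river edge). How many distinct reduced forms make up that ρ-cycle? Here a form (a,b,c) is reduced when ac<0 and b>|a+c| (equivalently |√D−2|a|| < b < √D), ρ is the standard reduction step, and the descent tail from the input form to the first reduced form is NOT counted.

D = 20, ⌊√D⌋ = 4
descent: ρ → (-1,4,1)  [lands on river]
river: ρ → (1,4,-1)
ρ-cycle length = 2 (tail of 1 descent step not counted)

2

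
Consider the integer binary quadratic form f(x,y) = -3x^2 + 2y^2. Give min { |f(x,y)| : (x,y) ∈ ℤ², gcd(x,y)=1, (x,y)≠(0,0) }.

descent: ρ → (2,4,-1)  [lands on river]
river: ρ → (-1,4,2)
closes: descent 1, river 2
min |a| on river = 1

1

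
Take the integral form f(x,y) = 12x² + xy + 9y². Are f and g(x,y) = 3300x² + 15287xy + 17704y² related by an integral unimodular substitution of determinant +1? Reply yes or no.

D₁ = -431, D₂ = -431
f: flip: (12,1,9)→(9,-1,12)
f: reduced (well bottom): (9,-1,12) with a≤c, −a<b≤a
g: translate: b→2087 (≡15287 mod 6600), so (3300,15287,17704)→(3300,2087,330)
g: flip: (3300,2087,330)→(330,-2087,3300)
g: translate: b→-107 (≡-2087 mod 660), so (330,-2087,3300)→(330,-107,9)
g: flip: (330,-107,9)→(9,107,330)
g: translate: b→-1 (≡107 mod 18), so (9,107,330)→(9,-1,12)
g: reduced (well bottom): (9,-1,12) with a≤c, −a<b≤a
reduced forms (9, -1, 12) vs (9, -1, 12) ⇒ equivalent

yes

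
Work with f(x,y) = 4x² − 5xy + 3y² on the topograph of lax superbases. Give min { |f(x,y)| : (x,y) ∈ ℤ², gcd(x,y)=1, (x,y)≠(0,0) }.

translate: b→3 (≡-5 mod 8), so (4,-5,3)→(4,3,2)
flip: (4,3,2)→(2,-3,4)
translate: b→1 (≡-3 mod 4), so (2,-3,4)→(2,1,3)
reduced (well bottom): (2,1,3) with a≤c, −a<b≤a
well minimum = a = 2

2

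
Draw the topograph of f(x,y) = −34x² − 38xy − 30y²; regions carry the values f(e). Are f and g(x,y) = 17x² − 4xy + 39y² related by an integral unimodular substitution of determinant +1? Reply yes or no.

D₁ = -2636, D₂ = -2636
f is negative-definite; reduce −f:
−f: translate: b→-30 (≡38 mod 68), so (34,38,30)→(34,-30,26)
−f: flip: (34,-30,26)→(26,30,34)
−f: translate: b→-22 (≡30 mod 52), so (26,30,34)→(26,-22,30)
−f: reduced (well bottom): (26,-22,30) with a≤c, −a<b≤a
flip sign back: reduced form of f is (-26,22,-30)
g: reduced (well bottom): (17,-4,39) with a≤c, −a<b≤a
reduced forms (-26, 22, -30) vs (17, -4, 39) ⇒ inequivalent

no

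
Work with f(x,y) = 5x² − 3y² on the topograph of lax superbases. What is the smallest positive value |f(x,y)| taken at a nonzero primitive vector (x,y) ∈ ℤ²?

descent: ρ → (-3,6,2)  [lands on river]
river: ρ → (2,6,-3)
closes: descent 1, river 2
min |a| on river = 2

2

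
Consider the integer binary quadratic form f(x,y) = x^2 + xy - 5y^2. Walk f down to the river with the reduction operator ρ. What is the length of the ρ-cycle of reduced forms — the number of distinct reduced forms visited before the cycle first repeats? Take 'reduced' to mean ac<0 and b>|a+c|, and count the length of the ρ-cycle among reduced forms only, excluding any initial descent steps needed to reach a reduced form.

D = 21, ⌊√D⌋ = 4
descent: ρ → (-5,-1,1)
descent: ρ → (1,3,-3)  [lands on river]
river: ρ → (-3,3,1)
ρ-cycle length = 2 (tail of 2 descent steps not counted)

2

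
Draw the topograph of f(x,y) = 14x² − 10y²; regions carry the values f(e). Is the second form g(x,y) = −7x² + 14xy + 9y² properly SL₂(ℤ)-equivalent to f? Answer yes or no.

D₁ = 560, D₂ = 448
discriminants differ ⇒ not SL₂(ℤ)-equivalent

no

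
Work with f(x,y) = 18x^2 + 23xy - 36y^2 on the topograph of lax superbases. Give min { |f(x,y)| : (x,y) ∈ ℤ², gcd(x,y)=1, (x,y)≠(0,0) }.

river: ρ → (-36,49,5)
river: ρ → (5,51,-26)
river: ρ → (-26,53,3)
river: ρ → (3,55,-8)
river: ρ → (-8,41,45)
river: ρ → (45,49,-4)
river: ρ → (-4,55,6)
river: ρ → (6,53,-13)
river: ρ → (-13,51,10)
river: ρ → (10,49,-18)
river: ρ → (-18,23,36)
river: ρ → (36,49,-5)
river: ρ → (-5,51,26)
river: ρ → (26,53,-3)
river: ρ → (-3,55,8)
river: ρ → (8,41,-45)
river: ρ → (-45,49,4)
river: ρ → (4,55,-6)
river: ρ → (-6,53,13)
river: ρ → (13,51,-10)
river: ρ → (-10,49,18)
river: ρ → (18,23,-36)
closes: descent 0, river 22
min |a| on river = 3

3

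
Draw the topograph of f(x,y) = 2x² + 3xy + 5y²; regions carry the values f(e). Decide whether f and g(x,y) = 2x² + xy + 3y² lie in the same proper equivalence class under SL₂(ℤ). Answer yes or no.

D₁ = -31, D₂ = -23
discriminants differ ⇒ not SL₂(ℤ)-equivalent

no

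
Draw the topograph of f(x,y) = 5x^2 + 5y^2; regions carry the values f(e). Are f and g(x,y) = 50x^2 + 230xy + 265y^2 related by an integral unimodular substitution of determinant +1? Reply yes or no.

D₁ = -100, D₂ = -100
f: reduced (well bottom): (5,0,5) with a≤c, −a<b≤a
g: translate: b→30 (≡230 mod 100), so (50,230,265)→(50,30,5)
g: flip: (50,30,5)→(5,-30,50)
g: translate: b→0 (≡-30 mod 10), so (5,-30,50)→(5,0,5)
g: reduced (well bottom): (5,0,5) with a≤c, −a<b≤a
reduced forms (5, 0, 5) vs (5, 0, 5) ⇒ equivalent

yes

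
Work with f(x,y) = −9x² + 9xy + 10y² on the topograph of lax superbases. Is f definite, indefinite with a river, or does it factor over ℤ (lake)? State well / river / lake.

D = b²−4ac = 9² − 4·(-9)·10 = 441
D = 21² is a perfect square ⇒ form factors over ℤ ⇒ lakes

lake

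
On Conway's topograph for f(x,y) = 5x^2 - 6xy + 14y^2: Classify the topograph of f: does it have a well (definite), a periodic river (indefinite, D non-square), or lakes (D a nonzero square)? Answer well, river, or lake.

D = b²−4ac = (-6)² − 4·5·14 = -244
D < 0 ⇒ definite ⇒ every region one sign ⇒ single well

well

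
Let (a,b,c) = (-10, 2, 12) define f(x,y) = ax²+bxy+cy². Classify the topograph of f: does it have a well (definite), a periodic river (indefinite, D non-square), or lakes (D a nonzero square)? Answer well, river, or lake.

D = b²−4ac = 2² − 4·(-10)·12 = 484
D = 22² is a perfect square ⇒ form factors over ℤ ⇒ lakes

lake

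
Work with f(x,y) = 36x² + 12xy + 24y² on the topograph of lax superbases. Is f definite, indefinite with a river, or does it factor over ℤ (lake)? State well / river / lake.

D = b²−4ac = 12² − 4·36·24 = -3312
D < 0 ⇒ definite ⇒ every region one sign ⇒ single well

well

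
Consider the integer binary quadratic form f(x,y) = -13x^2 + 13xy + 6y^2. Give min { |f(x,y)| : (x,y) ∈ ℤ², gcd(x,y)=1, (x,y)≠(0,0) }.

river: ρ → (6,11,-15)
river: ρ → (-15,19,2)
river: ρ → (2,21,-5)
river: ρ → (-5,19,6)
river: ρ → (6,17,-8)
river: ρ → (-8,15,8)
river: ρ → (8,17,-6)
river: ρ → (-6,19,5)
river: ρ → (5,21,-2)
river: ρ → (-2,19,15)
river: ρ → (15,11,-6)
river: ρ → (-6,13,13)
river: ρ → (13,13,-6)
river: ρ → (-6,11,15)
river: ρ → (15,19,-2)
river: ρ → (-2,21,5)
river: ρ → (5,19,-6)
river: ρ → (-6,17,8)
river: ρ → (8,15,-8)
river: ρ → (-8,17,6)
river: ρ → (6,19,-5)
river: ρ → (-5,21,2)
river: ρ → (2,19,-15)
river: ρ → (-15,11,6)
river: ρ → (6,13,-13)
river: ρ → (-13,13,6)
closes: descent 0, river 26
min |a| on river = 2

2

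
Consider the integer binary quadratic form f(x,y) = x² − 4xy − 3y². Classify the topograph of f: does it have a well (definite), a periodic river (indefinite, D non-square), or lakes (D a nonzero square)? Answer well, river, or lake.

D = b²−4ac = (-4)² − 4·1·(-3) = 28
D > 0 non-square ⇒ indefinite ⇒ periodic river

river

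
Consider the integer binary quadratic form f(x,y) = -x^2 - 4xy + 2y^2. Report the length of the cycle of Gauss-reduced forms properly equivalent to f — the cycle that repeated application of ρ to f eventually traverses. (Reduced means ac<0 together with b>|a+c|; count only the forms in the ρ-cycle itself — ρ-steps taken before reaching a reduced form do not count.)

D = 24, ⌊√D⌋ = 4
descent: ρ → (2,4,-1)  [lands on river]
river: ρ → (-1,4,2)
ρ-cycle length = 2 (tail of 1 descent step not counted)

2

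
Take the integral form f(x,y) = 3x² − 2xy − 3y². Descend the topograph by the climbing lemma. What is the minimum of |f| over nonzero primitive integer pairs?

descent: ρ → (-3,2,3)  [lands on river]
river: ρ → (3,4,-2)
river: ρ → (-2,4,3)
river: ρ → (3,2,-3)
river: ρ → (-3,4,2)
river: ρ → (2,4,-3)
closes: descent 1, river 6
min |a| on river = 2

2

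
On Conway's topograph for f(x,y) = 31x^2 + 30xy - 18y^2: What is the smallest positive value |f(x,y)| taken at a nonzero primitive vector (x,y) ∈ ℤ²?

river: ρ → (-18,42,19)
river: ρ → (19,34,-26)
river: ρ → (-26,18,27)
river: ρ → (27,36,-17)
river: ρ → (-17,32,31)
river: ρ → (31,30,-18)
closes: descent 0, river 6
min |a| on river = 17

17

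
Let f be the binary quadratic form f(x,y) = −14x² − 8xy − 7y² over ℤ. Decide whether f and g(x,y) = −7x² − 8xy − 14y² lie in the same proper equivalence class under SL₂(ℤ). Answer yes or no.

D₁ = -328, D₂ = -328
f is negative-definite; reduce −f:
−f: flip: (14,8,7)→(7,-8,14)
−f: translate: b→6 (≡-8 mod 14), so (7,-8,14)→(7,6,13)
−f: reduced (well bottom): (7,6,13) with a≤c, −a<b≤a
flip sign back: reduced form of f is (-7,-6,-13)
g is negative-definite; reduce −g:
−g: translate: b→-6 (≡8 mod 14), so (7,8,14)→(7,-6,13)
−g: reduced (well bottom): (7,-6,13) with a≤c, −a<b≤a
flip sign back: reduced form of g is (-7,6,-13)
reduced forms (-7, -6, -13) vs (-7, 6, -13) ⇒ inequivalent

no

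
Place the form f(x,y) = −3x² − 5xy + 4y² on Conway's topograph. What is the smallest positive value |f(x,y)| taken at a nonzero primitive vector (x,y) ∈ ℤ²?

descent: ρ → (4,5,-3)  [lands on river]
river: ρ → (-3,7,2)
river: ρ → (2,5,-6)
river: ρ → (-6,7,1)
river: ρ → (1,7,-6)
river: ρ → (-6,5,2)
river: ρ → (2,7,-3)
river: ρ → (-3,5,4)
river: ρ → (4,3,-4)
river: ρ → (-4,5,3)
river: ρ → (3,7,-2)
river: ρ → (-2,5,6)
river: ρ → (6,7,-1)
river: ρ → (-1,7,6)
river: ρ → (6,5,-2)
river: ρ → (-2,7,3)
river: ρ → (3,5,-4)
river: ρ → (-4,3,4)
closes: descent 1, river 18
min |a| on river = 1

1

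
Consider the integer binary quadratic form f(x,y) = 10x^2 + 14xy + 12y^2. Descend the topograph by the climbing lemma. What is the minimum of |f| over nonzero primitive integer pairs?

translate: b→-6 (≡14 mod 20), so (10,14,12)→(10,-6,8)
flip: (10,-6,8)→(8,6,10)
reduced (well bottom): (8,6,10) with a≤c, −a<b≤a
well minimum = a = 8

8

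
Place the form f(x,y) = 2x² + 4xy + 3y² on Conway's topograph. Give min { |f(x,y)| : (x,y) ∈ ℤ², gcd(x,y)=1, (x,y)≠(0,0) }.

translate: b→0 (≡4 mod 4), so (2,4,3)→(2,0,1)
flip: (2,0,1)→(1,0,2)
reduced (well bottom): (1,0,2) with a≤c, −a<b≤a
well minimum = a = 1

1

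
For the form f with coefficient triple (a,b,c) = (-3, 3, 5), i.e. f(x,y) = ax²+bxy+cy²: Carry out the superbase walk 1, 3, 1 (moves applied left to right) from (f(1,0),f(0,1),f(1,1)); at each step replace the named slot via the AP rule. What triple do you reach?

start (-3,5,5) = (f(1,0),f(0,1),f(1,1))
replace slot 1: 2·(5+5) − (-3) = 23 → (23,5,5)
replace slot 3: 2·(23+5) − 5 = 51 → (23,5,51)
replace slot 1: 2·(5+51) − 23 = 89 → (89,5,51)

89,5,51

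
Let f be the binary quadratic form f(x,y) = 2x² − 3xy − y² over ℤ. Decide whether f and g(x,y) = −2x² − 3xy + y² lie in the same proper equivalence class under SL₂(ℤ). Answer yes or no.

D₁ = 17, D₂ = 17
river cycle of f (length 6): (-1, 3, 2), (2, 1, -2), (-2, 3, 1), (1, 3, -2), (-2, 1, 2), (2, 3, -1)
river cycle of g (length 6): (1, 3, -2), (-2, 1, 2), (2, 3, -1), (-1, 3, 2), (2, 1, -2), (-2, 3, 1)
cycles coincide ⇒ equivalent

yes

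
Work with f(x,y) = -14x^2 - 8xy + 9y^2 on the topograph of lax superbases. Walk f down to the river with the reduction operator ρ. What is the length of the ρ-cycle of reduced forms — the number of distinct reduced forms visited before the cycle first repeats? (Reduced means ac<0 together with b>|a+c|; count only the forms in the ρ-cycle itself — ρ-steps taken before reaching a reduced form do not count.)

D = 568, ⌊√D⌋ = 23
descent: ρ → (9,8,-14)  [lands on river]
river: ρ → (-14,20,3)
river: ρ → (3,22,-7)
river: ρ → (-7,20,6)
river: ρ → (6,16,-13)
river: ρ → (-13,10,9)
ρ-cycle length = 6 (tail of 1 descent step not counted)

6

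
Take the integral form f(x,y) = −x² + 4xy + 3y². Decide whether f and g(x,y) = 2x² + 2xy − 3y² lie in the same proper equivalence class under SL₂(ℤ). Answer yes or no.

D₁ = 28, D₂ = 28
river cycle of f (length 4): (3, 2, -2), (-2, 2, 3), (3, 4, -1), (-1, 4, 3)
river cycle of g (length 4): (-3, 4, 1), (1, 4, -3), (-3, 2, 2), (2, 2, -3)
cycles differ ⇒ inequivalent

no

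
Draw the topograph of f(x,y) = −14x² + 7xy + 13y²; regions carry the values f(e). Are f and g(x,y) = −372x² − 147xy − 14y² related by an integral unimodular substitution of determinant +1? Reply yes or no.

D₁ = 777, D₂ = 777
river cycle of f (length 6): (13, 19, -8), (-8, 13, 19), (19, 25, -2), (-2, 27, 6), (6, 21, -14), (-14, 7, 13)
river cycle of g (length 6): (-14, 7, 13), (13, 19, -8), (-8, 13, 19), (19, 25, -2), (-2, 27, 6), (6, 21, -14)
cycles coincide ⇒ equivalent

yes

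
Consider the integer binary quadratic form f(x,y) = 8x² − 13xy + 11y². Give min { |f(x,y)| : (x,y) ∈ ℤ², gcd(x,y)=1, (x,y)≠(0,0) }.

translate: b→3 (≡-13 mod 16), so (8,-13,11)→(8,3,6)
flip: (8,3,6)→(6,-3,8)
reduced (well bottom): (6,-3,8) with a≤c, −a<b≤a
well minimum = a = 6

6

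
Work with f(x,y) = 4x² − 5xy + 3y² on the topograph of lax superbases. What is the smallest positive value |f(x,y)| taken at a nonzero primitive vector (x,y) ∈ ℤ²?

translate: b→3 (≡-5 mod 8), so (4,-5,3)→(4,3,2)
flip: (4,3,2)→(2,-3,4)
translate: b→1 (≡-3 mod 4), so (2,-3,4)→(2,1,3)
reduced (well bottom): (2,1,3) with a≤c, −a<b≤a
well minimum = a = 2

2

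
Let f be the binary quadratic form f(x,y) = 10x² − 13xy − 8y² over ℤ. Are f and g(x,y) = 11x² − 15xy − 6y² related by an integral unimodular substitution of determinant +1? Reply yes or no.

D₁ = 489, D₂ = 489
river cycle of f (length 22): (-8, 13, 10), (10, 7, -11), (-11, 15, 6), (6, 21, -2), (-2, 19, 16), (16, 13, -5), (-5, 17, 10), (10, 3, -12), (-12, 21, 1), (1, 21, -12), … (12 more)
river cycle of g (length 22): (-6, 15, 11), (11, 7, -10), (-10, 13, 8), (8, 19, -4), (-4, 21, 3), (3, 21, -4), (-4, 19, 8), (8, 13, -10), (-10, 7, 11), (11, 15, -6), … (12 more)
cycles differ ⇒ inequivalent

no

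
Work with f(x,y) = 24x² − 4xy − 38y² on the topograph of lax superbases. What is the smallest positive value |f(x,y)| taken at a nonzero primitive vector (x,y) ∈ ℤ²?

descent: ρ → (-38,4,24)
descent: ρ → (24,44,-18)  [lands on river]
river: ρ → (-18,28,40)
river: ρ → (40,52,-6)
river: ρ → (-6,56,22)
river: ρ → (22,32,-30)
river: ρ → (-30,28,24)
river: ρ → (24,20,-34)
river: ρ → (-34,48,10)
river: ρ → (10,52,-24)
river: ρ → (-24,44,18)
river: ρ → (18,28,-40)
river: ρ → (-40,52,6)
river: ρ → (6,56,-22)
river: ρ → (-22,32,30)
river: ρ → (30,28,-24)
river: ρ → (-24,20,34)
river: ρ → (34,48,-10)
river: ρ → (-10,52,24)
closes: descent 2, river 18
min |a| on river = 6

6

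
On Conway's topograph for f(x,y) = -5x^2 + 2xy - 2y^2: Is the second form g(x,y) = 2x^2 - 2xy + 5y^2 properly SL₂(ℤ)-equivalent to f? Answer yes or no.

D₁ = -36, D₂ = -36
f is negative-definite; reduce −f:
−f: flip: (5,-2,2)→(2,2,5)
−f: reduced (well bottom): (2,2,5) with a≤c, −a<b≤a
flip sign back: reduced form of f is (-2,-2,-5)
g: translate: b→2 (≡-2 mod 4), so (2,-2,5)→(2,2,5)
g: reduced (well bottom): (2,2,5) with a≤c, −a<b≤a
reduced forms (-2, -2, -5) vs (2, 2, 5) ⇒ inequivalent

no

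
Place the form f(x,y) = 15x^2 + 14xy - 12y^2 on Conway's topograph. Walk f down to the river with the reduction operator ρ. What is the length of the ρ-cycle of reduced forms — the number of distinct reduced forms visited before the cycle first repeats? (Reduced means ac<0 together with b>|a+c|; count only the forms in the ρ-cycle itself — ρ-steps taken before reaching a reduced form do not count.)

D = 916, ⌊√D⌋ = 30
river: ρ → (-12,10,17)
river: ρ → (17,24,-5)
river: ρ → (-5,26,12)
river: ρ → (12,22,-9)
river: ρ → (-9,14,20)
river: ρ → (20,26,-3)
river: ρ → (-3,28,11)
river: ρ → (11,16,-15)
river: ρ → (-15,14,12)
river: ρ → (12,10,-17)
river: ρ → (-17,24,5)
river: ρ → (5,26,-12)
river: ρ → (-12,22,9)
river: ρ → (9,14,-20)
river: ρ → (-20,26,3)
river: ρ → (3,28,-11)
river: ρ → (-11,16,15)
river: ρ → (15,14,-12)
ρ-cycle length = 18 (tail of 0 descent steps not counted)

18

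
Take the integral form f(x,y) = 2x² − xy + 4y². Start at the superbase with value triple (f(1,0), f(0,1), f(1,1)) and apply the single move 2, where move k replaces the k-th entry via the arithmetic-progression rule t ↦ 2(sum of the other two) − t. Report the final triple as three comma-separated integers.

start (2,4,5) = (f(1,0),f(0,1),f(1,1))
replace slot 2: 2·(2+5) − 4 = 10 → (2,10,5)

2,10,5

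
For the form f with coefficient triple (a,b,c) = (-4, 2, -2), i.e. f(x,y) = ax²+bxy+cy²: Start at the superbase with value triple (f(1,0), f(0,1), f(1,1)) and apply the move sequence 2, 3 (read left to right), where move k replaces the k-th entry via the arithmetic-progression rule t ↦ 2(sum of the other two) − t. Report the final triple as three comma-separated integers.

start (-4,-2,-4) = (f(1,0),f(0,1),f(1,1))
replace slot 2: 2·((-4)+(-4)) − (-2) = -14 → (-4,-14,-4)
replace slot 3: 2·((-4)+(-14)) − (-4) = -32 → (-4,-14,-32)

-4,-14,-32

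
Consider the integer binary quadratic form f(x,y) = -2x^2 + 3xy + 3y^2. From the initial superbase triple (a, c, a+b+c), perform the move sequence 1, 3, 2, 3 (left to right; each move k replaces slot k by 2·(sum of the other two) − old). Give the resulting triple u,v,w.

start (-2,3,4) = (f(1,0),f(0,1),f(1,1))
replace slot 1: 2·(3+4) − (-2) = 16 → (16,3,4)
replace slot 3: 2·(16+3) − 4 = 34 → (16,3,34)
replace slot 2: 2·(16+34) − 3 = 97 → (16,97,34)
replace slot 3: 2·(16+97) − 34 = 192 → (16,97,192)

16,97,192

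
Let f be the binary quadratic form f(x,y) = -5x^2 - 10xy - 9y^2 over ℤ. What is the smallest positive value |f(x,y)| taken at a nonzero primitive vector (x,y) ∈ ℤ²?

translate: b→0 (≡10 mod 10), so (5,10,9)→(5,0,4)
flip: (5,0,4)→(4,0,5)
reduced (well bottom): (4,0,5) with a≤c, −a<b≤a
well minimum |f| = |-4| = 4 (negative-definite)

4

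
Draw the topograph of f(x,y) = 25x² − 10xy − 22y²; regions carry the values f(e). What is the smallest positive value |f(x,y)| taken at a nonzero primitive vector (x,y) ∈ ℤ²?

descent: ρ → (-22,10,25)  [lands on river]
river: ρ → (25,40,-7)
river: ρ → (-7,44,13)
river: ρ → (13,34,-22)
closes: descent 1, river 4
min |a| on river = 7

7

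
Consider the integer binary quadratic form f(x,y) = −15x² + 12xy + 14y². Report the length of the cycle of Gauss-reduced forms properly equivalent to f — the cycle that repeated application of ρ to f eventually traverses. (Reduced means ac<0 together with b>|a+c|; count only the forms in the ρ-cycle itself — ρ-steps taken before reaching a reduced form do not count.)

D = 984, ⌊√D⌋ = 31
river: ρ → (14,16,-13)
river: ρ → (-13,10,17)
river: ρ → (17,24,-6)
river: ρ → (-6,24,17)
river: ρ → (17,10,-13)
river: ρ → (-13,16,14)
river: ρ → (14,12,-15)
river: ρ → (-15,18,11)
river: ρ → (11,26,-7)
river: ρ → (-7,30,3)
river: ρ → (3,30,-7)
river: ρ → (-7,26,11)
river: ρ → (11,18,-15)
river: ρ → (-15,12,14)
ρ-cycle length = 14 (tail of 0 descent steps not counted)

14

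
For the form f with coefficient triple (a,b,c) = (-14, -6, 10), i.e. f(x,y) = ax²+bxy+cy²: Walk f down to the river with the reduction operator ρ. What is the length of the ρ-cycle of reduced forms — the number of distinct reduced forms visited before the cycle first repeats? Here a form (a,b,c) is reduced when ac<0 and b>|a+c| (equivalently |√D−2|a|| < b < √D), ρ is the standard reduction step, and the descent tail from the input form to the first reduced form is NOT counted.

D = 596, ⌊√D⌋ = 24
descent: ρ → (10,6,-14)  [lands on river]
river: ρ → (-14,22,2)
river: ρ → (2,22,-14)
river: ρ → (-14,6,10)
river: ρ → (10,14,-10)
river: ρ → (-10,6,14)
river: ρ → (14,22,-2)
river: ρ → (-2,22,14)
river: ρ → (14,6,-10)
river: ρ → (-10,14,10)
ρ-cycle length = 10 (tail of 1 descent step not counted)

10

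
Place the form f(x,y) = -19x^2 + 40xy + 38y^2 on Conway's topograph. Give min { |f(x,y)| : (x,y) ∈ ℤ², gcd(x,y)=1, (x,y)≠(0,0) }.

river: ρ → (38,36,-21)
river: ρ → (-21,48,26)
river: ρ → (26,56,-13)
river: ρ → (-13,48,42)
river: ρ → (42,36,-19)
river: ρ → (-19,40,38)
closes: descent 0, river 6
min |a| on river = 13

13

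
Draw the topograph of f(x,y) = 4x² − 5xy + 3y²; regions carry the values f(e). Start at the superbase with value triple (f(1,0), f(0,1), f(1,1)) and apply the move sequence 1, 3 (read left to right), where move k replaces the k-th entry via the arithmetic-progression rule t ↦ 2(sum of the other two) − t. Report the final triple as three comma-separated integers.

start (4,3,2) = (f(1,0),f(0,1),f(1,1))
replace slot 1: 2·(3+2) − 4 = 6 → (6,3,2)
replace slot 3: 2·(6+3) − 2 = 16 → (6,3,16)

6,3,16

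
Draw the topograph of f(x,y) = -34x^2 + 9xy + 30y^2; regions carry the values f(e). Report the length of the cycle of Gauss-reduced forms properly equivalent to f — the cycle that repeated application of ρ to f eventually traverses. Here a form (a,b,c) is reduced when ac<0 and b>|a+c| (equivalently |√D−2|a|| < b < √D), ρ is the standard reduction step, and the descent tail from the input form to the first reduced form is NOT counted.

D = 4161, ⌊√D⌋ = 64
river: ρ → (30,51,-13)
river: ρ → (-13,53,26)
river: ρ → (26,51,-15)
river: ρ → (-15,39,44)
river: ρ → (44,49,-10)
river: ρ → (-10,51,39)
river: ρ → (39,27,-22)
river: ρ → (-22,61,5)
river: ρ → (5,59,-34)
river: ρ → (-34,9,30)
ρ-cycle length = 10 (tail of 0 descent steps not counted)

10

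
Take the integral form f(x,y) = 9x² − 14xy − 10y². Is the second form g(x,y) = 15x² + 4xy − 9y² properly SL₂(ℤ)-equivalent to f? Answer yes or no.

D₁ = 556, D₂ = 556
river cycle of f (length 18): (-10, 14, 9), (9, 22, -2), (-2, 22, 9), (9, 14, -10), (-10, 6, 13), (13, 20, -3), (-3, 22, 6), (6, 14, -15), (-15, 16, 5), (5, 14, -18), … (8 more)
river cycle of g (length 18): (-9, 14, 10), (10, 6, -13), (-13, 20, 3), (3, 22, -6), (-6, 14, 15), (15, 16, -5), (-5, 14, 18), (18, 22, -1), (-1, 22, 18), (18, 14, -5), … (8 more)
cycles differ ⇒ inequivalent

no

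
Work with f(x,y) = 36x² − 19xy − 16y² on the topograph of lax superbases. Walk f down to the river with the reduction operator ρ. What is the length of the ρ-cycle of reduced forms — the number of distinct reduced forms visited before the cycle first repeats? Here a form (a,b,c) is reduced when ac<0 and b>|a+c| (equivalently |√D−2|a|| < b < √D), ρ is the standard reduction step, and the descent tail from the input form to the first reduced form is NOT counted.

D = 2665, ⌊√D⌋ = 51
descent: ρ → (-16,51,1)  [lands on river]
river: ρ → (1,51,-16)
river: ρ → (-16,45,10)
river: ρ → (10,35,-36)
river: ρ → (-36,37,9)
river: ρ → (9,35,-40)
river: ρ → (-40,45,4)
river: ρ → (4,51,-4)
river: ρ → (-4,45,40)
river: ρ → (40,35,-9)
river: ρ → (-9,37,36)
river: ρ → (36,35,-10)
river: ρ → (-10,45,16)
river: ρ → (16,51,-1)
river: ρ → (-1,51,16)
river: ρ → (16,45,-10)
river: ρ → (-10,35,36)
river: ρ → (36,37,-9)
river: ρ → (-9,35,40)
river: ρ → (40,45,-4)
river: ρ → (-4,51,4)
river: ρ → (4,45,-40)
river: ρ → (-40,35,9)
river: ρ → (9,37,-36)
river: ρ → (-36,35,10)
river: ρ → (10,45,-16)
ρ-cycle length = 26 (tail of 1 descent step not counted)

26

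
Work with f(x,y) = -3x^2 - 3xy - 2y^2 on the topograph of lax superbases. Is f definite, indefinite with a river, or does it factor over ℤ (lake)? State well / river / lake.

D = b²−4ac = (-3)² − 4·(-3)·(-2) = -15
D < 0 ⇒ definite ⇒ every region one sign ⇒ single well

well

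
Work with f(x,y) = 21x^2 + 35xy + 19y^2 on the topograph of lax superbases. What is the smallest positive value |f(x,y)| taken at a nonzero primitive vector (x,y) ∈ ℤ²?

translate: b→-7 (≡35 mod 42), so (21,35,19)→(21,-7,5)
flip: (21,-7,5)→(5,7,21)
translate: b→-3 (≡7 mod 10), so (5,7,21)→(5,-3,19)
reduced (well bottom): (5,-3,19) with a≤c, −a<b≤a
well minimum = a = 5

5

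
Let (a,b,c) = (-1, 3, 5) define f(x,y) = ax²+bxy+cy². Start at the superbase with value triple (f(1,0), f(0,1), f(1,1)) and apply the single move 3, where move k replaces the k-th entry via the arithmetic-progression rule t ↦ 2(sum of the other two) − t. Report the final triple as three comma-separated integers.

start (-1,5,7) = (f(1,0),f(0,1),f(1,1))
replace slot 3: 2·((-1)+5) − 7 = 1 → (-1,5,1)

-1,5,1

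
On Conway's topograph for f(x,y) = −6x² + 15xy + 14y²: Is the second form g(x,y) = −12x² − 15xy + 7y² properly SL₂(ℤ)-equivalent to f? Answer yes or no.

D₁ = 561, D₂ = 561
river cycle of f (length 16): (14, 13, -7), (-7, 15, 12), (12, 9, -10), (-10, 11, 11), (11, 11, -10), (-10, 9, 12), (12, 15, -7), (-7, 13, 14), (14, 15, -6), (-6, 21, 5), … (6 more)
river cycle of g (length 16): (7, 15, -12), (-12, 9, 10), (10, 11, -11), (-11, 11, 10), (10, 9, -12), (-12, 15, 7), (7, 13, -14), (-14, 15, 6), (6, 21, -5), (-5, 19, 10), … (6 more)
cycles differ ⇒ inequivalent

no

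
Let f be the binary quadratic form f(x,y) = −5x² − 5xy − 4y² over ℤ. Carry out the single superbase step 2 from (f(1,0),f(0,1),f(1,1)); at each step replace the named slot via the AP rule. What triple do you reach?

start (-5,-4,-14) = (f(1,0),f(0,1),f(1,1))
replace slot 2: 2·((-5)+(-14)) − (-4) = -34 → (-5,-34,-14)

-5,-34,-14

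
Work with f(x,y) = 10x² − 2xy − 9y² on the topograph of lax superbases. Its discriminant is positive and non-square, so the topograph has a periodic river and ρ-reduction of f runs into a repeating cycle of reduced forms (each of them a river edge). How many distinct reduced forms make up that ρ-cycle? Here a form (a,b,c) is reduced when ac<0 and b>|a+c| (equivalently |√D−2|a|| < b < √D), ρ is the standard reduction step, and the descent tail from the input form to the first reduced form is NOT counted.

D = 364, ⌊√D⌋ = 19
descent: ρ → (-9,2,10)  [lands on river]
river: ρ → (10,18,-1)
river: ρ → (-1,18,10)
river: ρ → (10,2,-9)
river: ρ → (-9,16,3)
river: ρ → (3,14,-14)
river: ρ → (-14,14,3)
river: ρ → (3,16,-9)
ρ-cycle length = 8 (tail of 1 descent step not counted)

8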